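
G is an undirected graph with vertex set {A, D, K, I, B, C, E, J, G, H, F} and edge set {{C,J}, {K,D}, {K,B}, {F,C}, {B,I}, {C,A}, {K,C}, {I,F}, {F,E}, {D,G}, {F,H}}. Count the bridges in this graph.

The edges on the cycle K-B-I-F-C-K are not bridges since each lies on that cycle.
But removing F–E disconnects F from E; removing F–H disconnects F from H; removing K–D disconnects K from D; removing G–D disconnects G from D — these are bridges.
In total 6 edges are bridges.

6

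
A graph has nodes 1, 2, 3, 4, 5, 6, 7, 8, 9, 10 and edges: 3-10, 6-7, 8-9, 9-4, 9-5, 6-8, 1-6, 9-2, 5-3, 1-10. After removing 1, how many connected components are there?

1

With 1 gone, the remaining components are: {2, 3, 4, 5, 6, 7, 8, 9, 10}.
That is 1 component.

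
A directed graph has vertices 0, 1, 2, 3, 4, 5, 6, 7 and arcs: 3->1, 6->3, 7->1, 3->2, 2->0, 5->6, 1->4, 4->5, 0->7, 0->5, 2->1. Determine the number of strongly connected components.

{0, 1, 2, 3, 4, 5, 6, 7} are all mutually reachable — one SCC of size 8.
That gives 1 strongly connected component.

1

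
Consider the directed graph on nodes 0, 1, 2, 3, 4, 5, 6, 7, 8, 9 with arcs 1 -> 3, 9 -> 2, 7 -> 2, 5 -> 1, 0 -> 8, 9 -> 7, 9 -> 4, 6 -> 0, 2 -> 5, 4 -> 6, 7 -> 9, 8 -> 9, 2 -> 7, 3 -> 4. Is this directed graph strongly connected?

From 7 we can reach every vertex (0, 1, 2, 3, 4, 5, 6, 7, 8, 9), and every vertex can reach 7 (0, 1, 2, 3, 4, 5, 6, 7, 8, 9). So the whole graph is one strongly connected component.

Yes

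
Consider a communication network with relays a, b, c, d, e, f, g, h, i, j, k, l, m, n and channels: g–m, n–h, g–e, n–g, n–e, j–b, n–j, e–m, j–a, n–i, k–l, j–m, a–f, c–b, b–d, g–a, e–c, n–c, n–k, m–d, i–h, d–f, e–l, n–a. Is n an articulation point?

Yes

Deleting n raises the number of components from 1 to 2, so n is a cut vertex.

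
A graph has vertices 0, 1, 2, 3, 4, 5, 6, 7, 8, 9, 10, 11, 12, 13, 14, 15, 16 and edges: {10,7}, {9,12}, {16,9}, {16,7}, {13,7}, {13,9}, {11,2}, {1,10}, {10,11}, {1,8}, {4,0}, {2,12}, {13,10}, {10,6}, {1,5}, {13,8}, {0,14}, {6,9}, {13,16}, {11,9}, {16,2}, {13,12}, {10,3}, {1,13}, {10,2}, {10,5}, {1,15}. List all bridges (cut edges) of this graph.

0-14, 0-4, 1-15, 10-3

The edges on the cycle 13-16-2-10-13 are not bridges since each lies on that cycle.
But removing 10—3 disconnects 10 from 3; removing 1—15 disconnects 1 from 15; removing 4—0 disconnects 4 from 0; removing 14—0 disconnects 14 from 0 — these are bridges.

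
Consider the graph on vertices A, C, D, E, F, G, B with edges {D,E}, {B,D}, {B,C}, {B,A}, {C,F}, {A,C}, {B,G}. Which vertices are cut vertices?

B, C, D

Removing B increases the component count from 1 to 3, so B is a cut vertex.
Removing C increases the component count from 1 to 2, so C is a cut vertex.
Removing D increases the component count from 1 to 2, so D is a cut vertex.
By contrast removing A leaves 1 component; it is not a cut vertex. No other vertex is a cut vertex either.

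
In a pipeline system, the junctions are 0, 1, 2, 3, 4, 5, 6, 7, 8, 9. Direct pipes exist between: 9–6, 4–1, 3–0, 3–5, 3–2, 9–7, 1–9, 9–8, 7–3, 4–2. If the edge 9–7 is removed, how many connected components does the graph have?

1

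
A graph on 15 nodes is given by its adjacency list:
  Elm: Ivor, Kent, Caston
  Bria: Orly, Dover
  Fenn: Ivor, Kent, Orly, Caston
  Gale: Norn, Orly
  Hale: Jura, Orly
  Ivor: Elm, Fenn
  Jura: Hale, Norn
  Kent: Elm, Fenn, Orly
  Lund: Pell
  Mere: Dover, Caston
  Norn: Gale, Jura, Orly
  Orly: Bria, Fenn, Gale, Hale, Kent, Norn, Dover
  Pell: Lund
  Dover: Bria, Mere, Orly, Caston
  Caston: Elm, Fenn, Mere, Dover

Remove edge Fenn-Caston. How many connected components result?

2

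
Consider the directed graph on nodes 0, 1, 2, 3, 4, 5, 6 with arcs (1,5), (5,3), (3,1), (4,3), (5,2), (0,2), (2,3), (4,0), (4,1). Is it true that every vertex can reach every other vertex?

There is no directed path from 2 to 6, so the graph is not strongly connected.

No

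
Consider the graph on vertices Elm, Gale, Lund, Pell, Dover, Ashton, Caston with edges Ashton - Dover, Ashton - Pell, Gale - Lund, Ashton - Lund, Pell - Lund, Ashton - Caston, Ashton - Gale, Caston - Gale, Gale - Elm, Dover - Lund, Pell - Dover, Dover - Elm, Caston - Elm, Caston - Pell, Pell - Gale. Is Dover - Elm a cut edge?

No

After removing Dover - Elm, the path Dover-Ashton-Caston-Elm still connects them, so the edge is not a bridge.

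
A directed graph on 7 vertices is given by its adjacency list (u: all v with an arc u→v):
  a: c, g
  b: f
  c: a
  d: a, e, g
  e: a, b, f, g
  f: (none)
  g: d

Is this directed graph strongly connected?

There is no directed path from f to g, so the graph is not strongly connected.

No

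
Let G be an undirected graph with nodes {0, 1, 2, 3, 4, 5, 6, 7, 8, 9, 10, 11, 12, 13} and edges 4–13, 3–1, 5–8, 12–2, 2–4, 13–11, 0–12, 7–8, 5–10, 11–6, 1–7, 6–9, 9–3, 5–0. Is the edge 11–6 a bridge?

No

After removing 11–6, the path 11-13-4-2-12-0-5-8-7-1-3-9-6 still connects them, so the edge is not a bridge.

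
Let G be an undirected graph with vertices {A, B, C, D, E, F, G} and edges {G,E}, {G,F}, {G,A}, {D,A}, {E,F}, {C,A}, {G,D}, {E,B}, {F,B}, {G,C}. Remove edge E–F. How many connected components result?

E and F are still connected via E-G-F, so the component count stays at 1.

1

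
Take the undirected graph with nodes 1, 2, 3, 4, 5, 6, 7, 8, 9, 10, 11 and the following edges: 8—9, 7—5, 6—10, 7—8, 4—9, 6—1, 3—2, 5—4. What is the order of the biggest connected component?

11 is isolated — a component by itself.
Starting from 2 we can reach 2, 3. That is one component of size 2.
Starting from 1 we can reach 1, 6, 10. That is one component of size 3.
Starting from 4 we can reach 4, 5, 7, 8, 9. That is one component of size 5.
The largest has 5 vertices.

5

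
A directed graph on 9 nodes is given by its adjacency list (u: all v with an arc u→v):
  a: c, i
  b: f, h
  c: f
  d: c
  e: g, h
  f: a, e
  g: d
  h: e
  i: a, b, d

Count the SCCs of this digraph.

{a, b, c, d, e, f, g, h, i} are all mutually reachable — one SCC of size 9.
That gives 1 strongly connected component.

1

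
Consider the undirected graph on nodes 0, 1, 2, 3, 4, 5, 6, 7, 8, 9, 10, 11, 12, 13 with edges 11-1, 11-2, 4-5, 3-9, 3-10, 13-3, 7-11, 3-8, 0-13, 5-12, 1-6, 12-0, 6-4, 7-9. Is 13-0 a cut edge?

No

After removing 13-0, the path 13-3-9-7-11-1-6-4-5-12-0 still connects them, so the edge is not a bridge.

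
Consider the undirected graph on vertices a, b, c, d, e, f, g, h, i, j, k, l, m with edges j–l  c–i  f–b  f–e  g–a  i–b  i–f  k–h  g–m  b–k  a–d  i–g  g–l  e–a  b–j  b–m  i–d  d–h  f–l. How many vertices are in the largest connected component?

Starting from a we can reach a, b, c, d, e, f, g, h, i, j, k, l, m. That is one component of size 13.
The largest has 13 vertices.

13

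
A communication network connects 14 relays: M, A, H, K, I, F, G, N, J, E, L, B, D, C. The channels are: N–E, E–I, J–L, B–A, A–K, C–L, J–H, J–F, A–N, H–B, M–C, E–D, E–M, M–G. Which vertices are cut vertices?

A, E, J, M

Removing A increases the component count from 1 to 2, so A is a cut vertex.
Removing E increases the component count from 1 to 3, so E is a cut vertex.
Removing J increases the component count from 1 to 2, so J is a cut vertex.
Likewise M is a cut vertex.
By contrast removing G leaves 1 component; it is not a cut vertex. No other vertex is a cut vertex either.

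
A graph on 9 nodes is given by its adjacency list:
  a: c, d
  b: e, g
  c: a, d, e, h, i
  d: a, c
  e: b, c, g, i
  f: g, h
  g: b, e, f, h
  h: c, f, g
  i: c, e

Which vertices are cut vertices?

c

Removing c increases the component count from 1 to 2, so c is a cut vertex.
By contrast removing h leaves 1 component; it is not a cut vertex. No other vertex is a cut vertex either.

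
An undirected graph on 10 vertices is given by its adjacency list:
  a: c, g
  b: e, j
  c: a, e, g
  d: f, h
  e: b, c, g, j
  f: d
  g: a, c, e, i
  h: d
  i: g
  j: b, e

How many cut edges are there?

The edges on the cycle e-c-a-g-e are not bridges since each lies on that cycle.
But removing d-h disconnects d from h; removing i-g disconnects i from g; removing d-f disconnects d from f — these are bridges.
That makes 3 bridges.

3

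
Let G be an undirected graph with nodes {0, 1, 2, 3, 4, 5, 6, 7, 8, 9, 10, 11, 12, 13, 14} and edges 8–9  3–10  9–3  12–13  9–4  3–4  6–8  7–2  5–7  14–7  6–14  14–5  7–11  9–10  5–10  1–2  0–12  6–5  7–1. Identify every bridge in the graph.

The edges on the cycle 9-3-4-9 are not bridges since each lies on that cycle.
But removing 12–13 disconnects 12 from 13; removing 0–12 disconnects 0 from 12; removing 11–7 disconnects 11 from 7 — these are bridges.

0-12, 11-7, 12-13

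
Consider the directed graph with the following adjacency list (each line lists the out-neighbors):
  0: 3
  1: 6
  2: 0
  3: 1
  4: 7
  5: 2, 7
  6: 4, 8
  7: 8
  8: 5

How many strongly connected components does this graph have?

1

{0, 1, 2, 3, 4, 5, 6, 7, 8} are all mutually reachable — one SCC of size 9.
That gives 1 strongly connected component.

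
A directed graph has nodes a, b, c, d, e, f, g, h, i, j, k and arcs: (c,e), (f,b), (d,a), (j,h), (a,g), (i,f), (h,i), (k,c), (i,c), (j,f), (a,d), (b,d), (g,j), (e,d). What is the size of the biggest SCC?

{a, b, c, d, e, f, g, h, i, j} are all mutually reachable — one SCC of size 10.
{k} is an SCC by itself.
The largest has 10 vertices.

10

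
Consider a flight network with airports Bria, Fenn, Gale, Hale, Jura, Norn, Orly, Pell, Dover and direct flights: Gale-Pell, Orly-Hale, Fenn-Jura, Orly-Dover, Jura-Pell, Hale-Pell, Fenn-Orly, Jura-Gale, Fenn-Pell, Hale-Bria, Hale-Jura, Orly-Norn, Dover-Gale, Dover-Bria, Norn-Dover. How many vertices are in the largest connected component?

9

Starting from Bria we can reach Bria, Fenn, Gale, Hale, Jura, Norn, Orly, Pell, Dover. That is one component of size 9.
The largest has 9 vertices.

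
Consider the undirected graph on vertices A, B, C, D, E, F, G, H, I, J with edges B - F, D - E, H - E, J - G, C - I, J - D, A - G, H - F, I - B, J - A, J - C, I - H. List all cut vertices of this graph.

J

Removing J increases the component count from 1 to 2, so J is a cut vertex.
By contrast removing B leaves 1 component; it is not a cut vertex. No other vertex is a cut vertex either.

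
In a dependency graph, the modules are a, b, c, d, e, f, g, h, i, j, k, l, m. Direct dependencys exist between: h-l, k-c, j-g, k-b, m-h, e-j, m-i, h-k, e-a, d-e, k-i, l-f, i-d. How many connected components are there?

Starting from a we can reach a, b, c, d, e, f, g, h, i, j, k, l, m. That is one component of size 13.
Total: 1 component.

1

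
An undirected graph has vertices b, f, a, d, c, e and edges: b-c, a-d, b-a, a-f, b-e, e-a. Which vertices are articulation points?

a, b

Removing a increases the component count from 1 to 3, so a is a cut vertex.
Removing b increases the component count from 1 to 2, so b is a cut vertex.
By contrast removing c leaves 1 component; it is not a cut vertex. No other vertex is a cut vertex either.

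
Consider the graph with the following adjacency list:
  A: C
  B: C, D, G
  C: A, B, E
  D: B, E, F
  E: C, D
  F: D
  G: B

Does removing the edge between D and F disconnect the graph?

Yes

Removing D-F leaves no path between D and F: the component count goes from 1 to 2. So it is a bridge.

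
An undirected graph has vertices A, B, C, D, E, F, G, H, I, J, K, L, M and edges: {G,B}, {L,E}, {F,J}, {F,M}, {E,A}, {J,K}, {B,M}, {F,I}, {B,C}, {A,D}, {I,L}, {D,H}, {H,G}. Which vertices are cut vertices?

Removing B increases the component count from 1 to 2, so B is a cut vertex.
Removing F increases the component count from 1 to 2, so F is a cut vertex.
Removing J increases the component count from 1 to 2, so J is a cut vertex.
By contrast removing E leaves 1 component; it is not a cut vertex. No other vertex is a cut vertex either.

B, F, J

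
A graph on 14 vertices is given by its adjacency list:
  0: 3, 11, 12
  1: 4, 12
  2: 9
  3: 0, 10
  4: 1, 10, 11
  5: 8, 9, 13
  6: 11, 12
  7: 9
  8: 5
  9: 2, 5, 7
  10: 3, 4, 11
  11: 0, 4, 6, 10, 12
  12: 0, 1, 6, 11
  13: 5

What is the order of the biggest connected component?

Starting from 2 we can reach 2, 5, 7, 8, 9, 13. That is one component of size 6.
Starting from 0 we can reach 0, 1, 3, 4, 6, 10, 11, 12. That is one component of size 8.
The largest has 8 vertices.

8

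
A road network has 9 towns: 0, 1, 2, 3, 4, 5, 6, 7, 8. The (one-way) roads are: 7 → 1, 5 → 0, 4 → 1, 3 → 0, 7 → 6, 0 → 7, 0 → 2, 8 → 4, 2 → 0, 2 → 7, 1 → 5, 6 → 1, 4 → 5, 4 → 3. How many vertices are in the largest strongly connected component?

{0, 1, 2, 5, 6, 7} are all mutually reachable — one SCC of size 6.
{4} is an SCC by itself.
{3} is an SCC by itself.
{8} is an SCC by itself.
The largest has 6 vertices.

6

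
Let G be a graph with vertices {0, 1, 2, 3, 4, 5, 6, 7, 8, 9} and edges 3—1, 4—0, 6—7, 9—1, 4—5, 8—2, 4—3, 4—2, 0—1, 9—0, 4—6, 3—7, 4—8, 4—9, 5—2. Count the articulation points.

Removing 4 increases the component count from 1 to 2, so 4 is a cut vertex.
By contrast removing 6 leaves 1 component; it is not a cut vertex. No other vertex is a cut vertex either.

1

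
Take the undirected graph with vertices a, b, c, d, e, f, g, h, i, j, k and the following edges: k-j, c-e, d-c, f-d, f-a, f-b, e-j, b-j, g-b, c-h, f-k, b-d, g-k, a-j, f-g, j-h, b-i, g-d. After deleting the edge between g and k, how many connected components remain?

1

g and k are still connected via g-f-k, so the component count stays at 1.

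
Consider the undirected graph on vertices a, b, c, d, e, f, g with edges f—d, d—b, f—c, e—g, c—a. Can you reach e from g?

Yes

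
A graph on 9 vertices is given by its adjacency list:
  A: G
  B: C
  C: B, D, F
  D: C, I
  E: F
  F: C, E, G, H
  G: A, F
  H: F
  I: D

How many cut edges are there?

8

removing H-F disconnects H from F; removing G-A disconnects G from A; removing I-D disconnects I from D; removing B-C disconnects B from C — these are bridges.
In total 8 edges are bridges.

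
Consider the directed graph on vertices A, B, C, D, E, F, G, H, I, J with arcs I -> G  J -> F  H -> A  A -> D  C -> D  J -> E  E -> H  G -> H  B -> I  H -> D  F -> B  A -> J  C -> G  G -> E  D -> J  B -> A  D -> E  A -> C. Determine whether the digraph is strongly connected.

Yes

From E we can reach every vertex (A, B, C, D, E, F, G, H, I, J), and every vertex can reach E (A, B, C, D, E, F, G, H, I, J). So the whole graph is one strongly connected component.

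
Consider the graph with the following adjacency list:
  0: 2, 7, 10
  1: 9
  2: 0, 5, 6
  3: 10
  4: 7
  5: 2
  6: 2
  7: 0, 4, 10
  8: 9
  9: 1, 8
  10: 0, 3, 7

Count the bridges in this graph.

The edges on the cycle 0-10-7-0 are not bridges since each lies on that cycle.
But removing 7-4 disconnects 7 from 4; removing 9-1 disconnects 9 from 1; removing 2-6 disconnects 2 from 6; removing 8-9 disconnects 8 from 9 — these are bridges.
In total 7 edges are bridges.

7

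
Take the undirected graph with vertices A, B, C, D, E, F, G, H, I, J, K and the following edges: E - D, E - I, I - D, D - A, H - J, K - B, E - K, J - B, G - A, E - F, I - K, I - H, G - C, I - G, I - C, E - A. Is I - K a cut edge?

No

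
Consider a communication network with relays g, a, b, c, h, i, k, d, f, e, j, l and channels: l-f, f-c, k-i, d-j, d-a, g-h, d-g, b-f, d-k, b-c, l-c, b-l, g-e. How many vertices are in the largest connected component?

Starting from b we can reach b, c, f, l. That is one component of size 4.
Starting from a we can reach a, d, e, g, h, i, j, k. That is one component of size 8.
The largest has 8 vertices.

8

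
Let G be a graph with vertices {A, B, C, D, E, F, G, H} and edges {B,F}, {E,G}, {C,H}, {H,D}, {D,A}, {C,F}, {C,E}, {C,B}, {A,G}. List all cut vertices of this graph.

C

Removing C increases the component count from 1 to 2, so C is a cut vertex.
By contrast removing E leaves 1 component; it is not a cut vertex. No other vertex is a cut vertex either.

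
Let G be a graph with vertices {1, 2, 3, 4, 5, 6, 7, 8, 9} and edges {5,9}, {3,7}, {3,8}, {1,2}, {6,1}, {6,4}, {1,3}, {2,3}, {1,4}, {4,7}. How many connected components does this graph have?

2

Starting from 5 we can reach 5, 9. That is one component of size 2.
Starting from 1 we can reach 1, 2, 3, 4, 6, 7, 8. That is one component of size 7.
Total: 2 components.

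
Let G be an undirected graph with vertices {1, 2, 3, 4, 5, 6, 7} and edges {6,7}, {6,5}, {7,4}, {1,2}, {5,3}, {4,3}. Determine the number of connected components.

2

Starting from 1 we can reach 1, 2. That is one component of size 2.
Starting from 3 we can reach 3, 4, 5, 6, 7. That is one component of size 5.
Total: 2 components.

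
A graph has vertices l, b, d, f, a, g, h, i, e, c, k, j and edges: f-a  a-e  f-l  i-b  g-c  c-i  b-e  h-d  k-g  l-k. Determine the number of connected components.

3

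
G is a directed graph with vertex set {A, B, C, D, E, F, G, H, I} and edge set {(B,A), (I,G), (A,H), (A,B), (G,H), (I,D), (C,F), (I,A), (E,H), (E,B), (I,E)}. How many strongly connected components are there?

8

{A, B} are all mutually reachable — one SCC of size 2.
{F} is an SCC by itself.
{H} is an SCC by itself.
{C} is an SCC by itself.
{I} is an SCC by itself.
(and 3 more singleton SCCs)
That gives 8 strongly connected components.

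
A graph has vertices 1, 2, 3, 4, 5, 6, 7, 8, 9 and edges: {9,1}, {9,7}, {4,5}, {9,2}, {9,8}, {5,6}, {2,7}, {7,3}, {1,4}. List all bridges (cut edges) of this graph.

1-4, 1-9, 3-7, 4-5, 5-6, 8-9

The edges on the cycle 9-2-7-9 are not bridges since each lies on that cycle.
But removing 1–4 disconnects 1 from 4; removing 3–7 disconnects 3 from 7; removing 9–8 disconnects 9 from 8; removing 9–1 disconnects 9 from 1 — these are bridges.
In total 6 edges are bridges.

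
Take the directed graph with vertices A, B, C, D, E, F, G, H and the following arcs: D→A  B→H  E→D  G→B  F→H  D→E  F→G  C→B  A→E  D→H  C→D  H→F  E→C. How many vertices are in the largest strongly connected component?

4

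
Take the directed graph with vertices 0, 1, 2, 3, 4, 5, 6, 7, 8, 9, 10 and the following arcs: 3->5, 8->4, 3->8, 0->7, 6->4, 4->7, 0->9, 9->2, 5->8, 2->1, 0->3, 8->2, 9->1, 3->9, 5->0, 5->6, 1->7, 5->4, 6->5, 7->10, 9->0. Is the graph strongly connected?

No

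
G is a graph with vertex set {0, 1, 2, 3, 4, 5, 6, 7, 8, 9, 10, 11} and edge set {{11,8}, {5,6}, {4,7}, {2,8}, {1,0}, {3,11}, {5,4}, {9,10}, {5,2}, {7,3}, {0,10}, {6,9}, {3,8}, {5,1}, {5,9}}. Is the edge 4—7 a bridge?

No

After removing 4—7, the path 4-5-2-8-3-7 still connects them, so the edge is not a bridge.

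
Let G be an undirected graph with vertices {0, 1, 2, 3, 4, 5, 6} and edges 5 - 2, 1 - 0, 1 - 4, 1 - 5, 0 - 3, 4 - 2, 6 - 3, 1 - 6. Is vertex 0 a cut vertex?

No

Deleting 0 leaves 1 component (was 1) (its neighbors 1, 3 remain connected to each other), so 0 is not a cut vertex.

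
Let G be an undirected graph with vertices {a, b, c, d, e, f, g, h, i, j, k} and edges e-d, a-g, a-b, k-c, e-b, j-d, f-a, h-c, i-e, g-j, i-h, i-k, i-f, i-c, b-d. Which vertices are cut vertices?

i

Removing i increases the component count from 1 to 2, so i is a cut vertex.
By contrast removing d leaves 1 component; it is not a cut vertex. No other vertex is a cut vertex either.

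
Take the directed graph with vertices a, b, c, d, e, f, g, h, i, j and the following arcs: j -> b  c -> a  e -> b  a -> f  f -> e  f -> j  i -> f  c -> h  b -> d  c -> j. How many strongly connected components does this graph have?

{b} is an SCC by itself.
{i} is an SCC by itself.
{e} is an SCC by itself.
{f} is an SCC by itself.
{c} is an SCC by itself.
(and 5 more singleton SCCs)
That gives 10 strongly connected components.

10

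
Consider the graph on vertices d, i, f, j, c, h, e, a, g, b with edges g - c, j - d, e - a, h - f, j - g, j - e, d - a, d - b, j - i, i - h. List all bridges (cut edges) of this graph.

b-d, c-g, f-h, g-j, h-i, i-j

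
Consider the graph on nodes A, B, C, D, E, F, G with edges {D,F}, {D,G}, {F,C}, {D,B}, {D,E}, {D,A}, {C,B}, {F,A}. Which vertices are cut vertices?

D

Removing D increases the component count from 1 to 3, so D is a cut vertex.
By contrast removing B leaves 1 component; it is not a cut vertex. No other vertex is a cut vertex either.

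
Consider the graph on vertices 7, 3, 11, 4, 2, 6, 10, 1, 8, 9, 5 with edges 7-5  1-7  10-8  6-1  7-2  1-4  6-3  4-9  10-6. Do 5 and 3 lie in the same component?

Yes

From 5 we can reach 1, 2, 3, 4, 5, 6, 7, 8, 9, 10, which includes 3.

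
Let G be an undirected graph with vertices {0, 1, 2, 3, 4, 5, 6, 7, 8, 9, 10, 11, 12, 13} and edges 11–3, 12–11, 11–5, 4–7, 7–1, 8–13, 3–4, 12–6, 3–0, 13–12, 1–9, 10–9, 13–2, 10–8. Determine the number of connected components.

Starting from 0 we can reach 0, 1, 2, 3, 4, 5, 6, 7, 8, 9, 10, 11, 12, 13. That is one component of size 14.
Total: 1 component.

1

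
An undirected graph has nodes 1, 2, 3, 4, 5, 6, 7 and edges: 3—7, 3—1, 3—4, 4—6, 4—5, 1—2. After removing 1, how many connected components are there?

2

With 1 gone, the remaining components are: {2}; {3, 4, 5, 6, 7}.
That is 2 components.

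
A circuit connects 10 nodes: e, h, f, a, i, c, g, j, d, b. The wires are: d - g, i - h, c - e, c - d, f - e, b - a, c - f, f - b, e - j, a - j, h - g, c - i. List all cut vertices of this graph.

c

Removing c increases the component count from 1 to 2, so c is a cut vertex.
By contrast removing b leaves 1 component; it is not a cut vertex. No other vertex is a cut vertex either.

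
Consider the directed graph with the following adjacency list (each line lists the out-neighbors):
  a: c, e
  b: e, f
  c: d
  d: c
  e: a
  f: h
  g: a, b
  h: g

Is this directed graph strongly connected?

No

There is no directed path from e to b, so the graph is not strongly connected.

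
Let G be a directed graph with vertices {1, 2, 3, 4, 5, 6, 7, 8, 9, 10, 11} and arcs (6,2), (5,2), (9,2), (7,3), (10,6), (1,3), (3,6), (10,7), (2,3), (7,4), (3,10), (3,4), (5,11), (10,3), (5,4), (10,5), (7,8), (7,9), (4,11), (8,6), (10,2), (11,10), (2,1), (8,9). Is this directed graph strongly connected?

Yes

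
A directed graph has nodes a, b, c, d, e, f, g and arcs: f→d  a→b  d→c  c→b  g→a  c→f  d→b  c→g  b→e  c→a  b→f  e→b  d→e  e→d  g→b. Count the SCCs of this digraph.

{a, b, c, d, e, f, g} are all mutually reachable — one SCC of size 7.
That gives 1 strongly connected component.

1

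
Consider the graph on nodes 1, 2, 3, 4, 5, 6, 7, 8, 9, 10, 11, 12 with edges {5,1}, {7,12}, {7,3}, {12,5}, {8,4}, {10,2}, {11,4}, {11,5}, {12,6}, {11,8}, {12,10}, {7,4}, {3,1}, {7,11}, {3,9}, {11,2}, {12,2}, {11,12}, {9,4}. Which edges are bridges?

The edges on the cycle 7-11-12-5-1-3-7 are not bridges since each lies on that cycle.
But removing 12-6 disconnects 12 from 6 — this is a bridge.

12-6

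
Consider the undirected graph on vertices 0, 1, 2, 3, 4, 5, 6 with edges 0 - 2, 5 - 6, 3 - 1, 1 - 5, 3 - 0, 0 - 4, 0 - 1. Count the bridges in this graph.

4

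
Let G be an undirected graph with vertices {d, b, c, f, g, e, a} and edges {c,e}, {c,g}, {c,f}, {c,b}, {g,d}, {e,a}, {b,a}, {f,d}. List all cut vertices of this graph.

Removing c increases the component count from 1 to 2, so c is a cut vertex.
By contrast removing d leaves 1 component; it is not a cut vertex. No other vertex is a cut vertex either.

c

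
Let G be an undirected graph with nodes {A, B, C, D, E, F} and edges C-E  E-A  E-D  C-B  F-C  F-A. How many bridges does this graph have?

2

The edges on the cycle F-C-E-A-F are not bridges since each lies on that cycle.
But removing C-B disconnects C from B; removing E-D disconnects E from D — these are bridges.
That makes 2 bridges.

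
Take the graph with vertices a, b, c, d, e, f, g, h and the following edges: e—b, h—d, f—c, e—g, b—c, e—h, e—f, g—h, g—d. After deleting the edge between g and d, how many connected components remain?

g and d are still connected via g-h-d, so the component count stays at 2.

2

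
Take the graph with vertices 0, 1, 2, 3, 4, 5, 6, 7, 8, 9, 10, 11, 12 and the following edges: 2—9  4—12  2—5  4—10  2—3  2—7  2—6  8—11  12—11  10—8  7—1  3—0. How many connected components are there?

Starting from 4 we can reach 4, 8, 10, 11, 12. That is one component of size 5.
Starting from 0 we can reach 0, 1, 2, 3, 5, 6, 7, 9. That is one component of size 8.
Total: 2 components.

2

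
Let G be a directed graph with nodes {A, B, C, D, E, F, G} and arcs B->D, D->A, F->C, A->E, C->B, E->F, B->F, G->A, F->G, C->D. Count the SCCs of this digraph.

{A, B, C, D, E, F, G} are all mutually reachable — one SCC of size 7.
That gives 1 strongly connected component.

1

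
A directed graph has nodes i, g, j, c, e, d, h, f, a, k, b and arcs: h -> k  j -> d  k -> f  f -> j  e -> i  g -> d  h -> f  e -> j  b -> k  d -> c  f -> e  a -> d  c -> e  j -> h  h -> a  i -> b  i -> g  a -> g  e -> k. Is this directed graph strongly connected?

Yes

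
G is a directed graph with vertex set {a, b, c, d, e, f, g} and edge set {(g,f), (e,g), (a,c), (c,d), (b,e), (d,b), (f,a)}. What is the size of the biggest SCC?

{a, b, c, d, e, f, g} are all mutually reachable — one SCC of size 7.
The largest has 7 vertices.

7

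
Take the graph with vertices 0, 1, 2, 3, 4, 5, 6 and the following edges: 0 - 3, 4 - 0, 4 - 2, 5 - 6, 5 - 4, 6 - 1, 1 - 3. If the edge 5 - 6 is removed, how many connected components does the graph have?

1

5 and 6 are still connected via 5-4-0-3-1-6, so the component count stays at 1.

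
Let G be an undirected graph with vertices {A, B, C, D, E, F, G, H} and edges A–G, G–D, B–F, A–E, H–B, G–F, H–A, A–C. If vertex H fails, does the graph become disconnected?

Deleting H leaves 1 component (was 1) (its neighbors A, B remain connected to each other), so H is not a cut vertex.

No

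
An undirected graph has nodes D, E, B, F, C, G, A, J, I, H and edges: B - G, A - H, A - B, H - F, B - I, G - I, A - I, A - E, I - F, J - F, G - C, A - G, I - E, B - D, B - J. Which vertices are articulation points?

Removing B increases the component count from 1 to 2, so B is a cut vertex.
Removing G increases the component count from 1 to 2, so G is a cut vertex.
By contrast removing F leaves 1 component; it is not a cut vertex. No other vertex is a cut vertex either.

B, G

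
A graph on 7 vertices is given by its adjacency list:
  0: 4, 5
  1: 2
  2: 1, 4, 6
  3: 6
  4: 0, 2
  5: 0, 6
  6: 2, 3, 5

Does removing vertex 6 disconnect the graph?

Deleting 6 raises the number of components from 1 to 2, so 6 is a cut vertex.

Yes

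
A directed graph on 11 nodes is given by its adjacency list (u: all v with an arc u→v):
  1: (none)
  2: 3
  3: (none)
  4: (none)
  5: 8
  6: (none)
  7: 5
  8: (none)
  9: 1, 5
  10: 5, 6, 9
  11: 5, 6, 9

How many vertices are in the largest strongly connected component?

1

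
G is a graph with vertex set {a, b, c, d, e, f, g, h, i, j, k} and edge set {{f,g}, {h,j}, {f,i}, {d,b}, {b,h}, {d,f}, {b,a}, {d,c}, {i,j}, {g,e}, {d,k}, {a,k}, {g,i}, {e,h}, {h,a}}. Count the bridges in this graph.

1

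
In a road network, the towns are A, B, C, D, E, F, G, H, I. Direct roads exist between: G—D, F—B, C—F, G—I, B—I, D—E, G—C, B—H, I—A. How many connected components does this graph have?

Starting from A we can reach A, B, C, D, E, F, G, H, I. That is one component of size 9.
Total: 1 component.

1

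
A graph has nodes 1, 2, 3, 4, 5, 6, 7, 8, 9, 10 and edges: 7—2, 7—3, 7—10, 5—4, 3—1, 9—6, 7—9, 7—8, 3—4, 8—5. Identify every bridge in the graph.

1-3, 10-7, 2-7, 6-9, 7-9

The edges on the cycle 7-8-5-4-3-7 are not bridges since each lies on that cycle.
But removing 7—2 disconnects 7 from 2; removing 7—10 disconnects 7 from 10; removing 6—9 disconnects 6 from 9; removing 1—3 disconnects 1 from 3 — these are bridges.
In total 5 edges are bridges.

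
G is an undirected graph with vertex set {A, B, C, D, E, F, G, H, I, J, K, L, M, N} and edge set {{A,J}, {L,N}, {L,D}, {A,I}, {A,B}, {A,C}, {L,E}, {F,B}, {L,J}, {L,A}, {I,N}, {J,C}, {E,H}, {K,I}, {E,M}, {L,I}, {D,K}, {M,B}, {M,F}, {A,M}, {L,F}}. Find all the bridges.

The edges on the cycle L-A-M-F-L are not bridges since each lies on that cycle.
But removing E–H disconnects E from H — this is a bridge.

E-H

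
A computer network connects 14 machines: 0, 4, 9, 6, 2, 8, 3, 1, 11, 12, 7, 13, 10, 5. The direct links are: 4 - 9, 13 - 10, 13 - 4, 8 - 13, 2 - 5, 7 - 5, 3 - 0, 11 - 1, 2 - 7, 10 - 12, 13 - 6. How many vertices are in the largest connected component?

7

Starting from 1 we can reach 1, 11. That is one component of size 2.
Starting from 0 we can reach 0, 3. That is one component of size 2.
Starting from 2 we can reach 2, 5, 7. That is one component of size 3.
Starting from 4 we can reach 4, 6, 8, 9, 10, 12, 13. That is one component of size 7.
The largest has 7 vertices.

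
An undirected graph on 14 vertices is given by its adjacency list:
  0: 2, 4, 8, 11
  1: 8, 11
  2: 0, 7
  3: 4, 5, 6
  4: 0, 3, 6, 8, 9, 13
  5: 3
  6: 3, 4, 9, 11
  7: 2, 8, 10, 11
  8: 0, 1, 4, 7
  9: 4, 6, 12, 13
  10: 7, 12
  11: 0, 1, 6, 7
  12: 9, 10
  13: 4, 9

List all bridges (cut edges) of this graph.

The edges on the cycle 11-6-9-12-10-7-11 are not bridges since each lies on that cycle.
But removing 3-5 disconnects 3 from 5 — this is a bridge.

3-5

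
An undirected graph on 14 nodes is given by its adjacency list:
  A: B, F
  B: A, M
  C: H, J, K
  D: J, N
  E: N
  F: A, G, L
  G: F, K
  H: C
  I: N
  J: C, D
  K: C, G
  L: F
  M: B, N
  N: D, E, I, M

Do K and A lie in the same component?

From K we can reach A, B, C, D, E, F, G, H, I, J, K, L, M, N, which includes A.

Yes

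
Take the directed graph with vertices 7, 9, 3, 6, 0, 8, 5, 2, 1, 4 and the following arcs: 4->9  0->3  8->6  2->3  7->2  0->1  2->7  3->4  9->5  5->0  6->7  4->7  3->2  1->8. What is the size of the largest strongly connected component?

10

{0, 1, 2, 3, 4, 5, 6, 7, 8, 9} are all mutually reachable — one SCC of size 10.
The largest has 10 vertices.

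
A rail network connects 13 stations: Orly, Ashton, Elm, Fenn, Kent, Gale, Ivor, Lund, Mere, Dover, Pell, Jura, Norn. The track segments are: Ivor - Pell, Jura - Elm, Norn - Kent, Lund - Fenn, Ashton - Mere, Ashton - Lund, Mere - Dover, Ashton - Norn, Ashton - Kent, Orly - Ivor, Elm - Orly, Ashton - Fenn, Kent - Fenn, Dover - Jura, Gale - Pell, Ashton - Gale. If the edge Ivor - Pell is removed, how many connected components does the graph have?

1

Ivor and Pell are still connected via Ivor-Orly-Elm-Jura-Dover-Mere-Ashton-Gale-Pell, so the component count stays at 1.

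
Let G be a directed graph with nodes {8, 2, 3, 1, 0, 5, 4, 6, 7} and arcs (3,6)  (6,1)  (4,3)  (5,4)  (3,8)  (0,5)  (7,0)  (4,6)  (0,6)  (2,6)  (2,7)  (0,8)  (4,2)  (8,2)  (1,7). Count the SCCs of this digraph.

1

{0, 1, 2, 3, 4, 5, 6, 7, 8} are all mutually reachable — one SCC of size 9.
That gives 1 strongly connected component.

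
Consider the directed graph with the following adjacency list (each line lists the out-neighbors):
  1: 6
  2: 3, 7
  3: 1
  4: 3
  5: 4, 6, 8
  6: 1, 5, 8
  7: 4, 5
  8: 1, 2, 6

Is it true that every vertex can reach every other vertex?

From 2 we can reach every vertex (1, 2, 3, 4, 5, 6, 7, 8), and every vertex can reach 2 (1, 2, 3, 4, 5, 6, 7, 8). So the whole graph is one strongly connected component.

Yes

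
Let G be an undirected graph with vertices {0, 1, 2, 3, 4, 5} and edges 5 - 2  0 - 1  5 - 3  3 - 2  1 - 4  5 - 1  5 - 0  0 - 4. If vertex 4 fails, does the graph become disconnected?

Deleting 4 leaves 1 component (was 1) (its neighbors 0, 1 remain connected to each other), so 4 is not a cut vertex.

No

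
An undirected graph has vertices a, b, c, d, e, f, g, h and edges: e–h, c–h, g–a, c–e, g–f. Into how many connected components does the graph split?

4

b is isolated — a component by itself.
d is isolated — a component by itself.
Starting from c we can reach c, e, h. That is one component of size 3.
Starting from a we can reach a, f, g. That is one component of size 3.
Total: 4 components.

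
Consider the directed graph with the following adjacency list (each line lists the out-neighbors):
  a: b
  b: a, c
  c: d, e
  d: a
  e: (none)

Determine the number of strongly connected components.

2

{a, b, c, d} are all mutually reachable — one SCC of size 4.
{e} is an SCC by itself.
That gives 2 strongly connected components.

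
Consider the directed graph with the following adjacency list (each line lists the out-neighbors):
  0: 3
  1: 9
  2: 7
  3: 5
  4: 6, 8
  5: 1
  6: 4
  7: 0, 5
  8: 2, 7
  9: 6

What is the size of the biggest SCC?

10

{0, 1, 2, 3, 4, 5, 6, 7, 8, 9} are all mutually reachable — one SCC of size 10.
The largest has 10 vertices.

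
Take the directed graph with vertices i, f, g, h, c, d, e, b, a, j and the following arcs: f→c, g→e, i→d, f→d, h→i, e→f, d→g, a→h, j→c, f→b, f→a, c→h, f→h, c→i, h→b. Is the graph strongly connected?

There is no directed path from g to j, so the graph is not strongly connected.

No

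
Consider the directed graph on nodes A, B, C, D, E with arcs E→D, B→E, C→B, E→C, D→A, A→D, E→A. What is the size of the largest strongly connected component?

{B, C, E} are all mutually reachable — one SCC of size 3.
{A, D} are all mutually reachable — one SCC of size 2.
The largest has 3 vertices.

3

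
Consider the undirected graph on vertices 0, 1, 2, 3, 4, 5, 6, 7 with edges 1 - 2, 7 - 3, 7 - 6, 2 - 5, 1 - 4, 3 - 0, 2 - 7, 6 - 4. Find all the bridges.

The edges on the cycle 1-2-7-6-4-1 are not bridges since each lies on that cycle.
But removing 3 - 0 disconnects 3 from 0; removing 2 - 5 disconnects 2 from 5; removing 7 - 3 disconnects 7 from 3 — these are bridges.

0-3, 2-5, 3-7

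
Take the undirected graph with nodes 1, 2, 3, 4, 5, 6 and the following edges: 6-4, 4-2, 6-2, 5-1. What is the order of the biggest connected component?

3 is isolated — a component by itself.
Starting from 1 we can reach 1, 5. That is one component of size 2.
Starting from 2 we can reach 2, 4, 6. That is one component of size 3.
The largest has 3 vertices.

3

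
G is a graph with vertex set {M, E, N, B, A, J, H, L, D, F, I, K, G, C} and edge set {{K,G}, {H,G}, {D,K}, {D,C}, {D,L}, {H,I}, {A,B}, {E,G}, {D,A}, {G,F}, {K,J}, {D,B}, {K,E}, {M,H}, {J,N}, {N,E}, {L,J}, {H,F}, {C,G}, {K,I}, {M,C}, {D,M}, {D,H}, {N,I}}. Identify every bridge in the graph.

none

The edges on the cycle D-A-B-D are not bridges since each lies on that cycle.
Every edge lies on some cycle, so there are no bridges.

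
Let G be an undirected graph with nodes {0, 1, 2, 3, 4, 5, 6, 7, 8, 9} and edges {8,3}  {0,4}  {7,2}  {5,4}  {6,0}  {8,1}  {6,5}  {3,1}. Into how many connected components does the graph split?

4

9 is isolated — a component by itself.
Starting from 2 we can reach 2, 7. That is one component of size 2.
Starting from 1 we can reach 1, 3, 8. That is one component of size 3.
Starting from 0 we can reach 0, 4, 5, 6. That is one component of size 4.
Total: 4 components.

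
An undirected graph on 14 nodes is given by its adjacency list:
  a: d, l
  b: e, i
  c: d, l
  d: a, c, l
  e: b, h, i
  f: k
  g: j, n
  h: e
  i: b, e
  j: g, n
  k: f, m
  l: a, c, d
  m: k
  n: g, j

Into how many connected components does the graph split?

4

Starting from g we can reach g, j, n. That is one component of size 3.
Starting from f we can reach f, k, m. That is one component of size 3.
Starting from b we can reach b, e, h, i. That is one component of size 4.
Starting from a we can reach a, c, d, l. That is one component of size 4.
Total: 4 components.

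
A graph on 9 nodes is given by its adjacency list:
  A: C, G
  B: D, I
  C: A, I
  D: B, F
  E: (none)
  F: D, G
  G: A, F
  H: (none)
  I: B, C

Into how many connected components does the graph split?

E is isolated — a component by itself.
H is isolated — a component by itself.
Starting from A we can reach A, B, C, D, F, G, I. That is one component of size 7.
Total: 3 components.

3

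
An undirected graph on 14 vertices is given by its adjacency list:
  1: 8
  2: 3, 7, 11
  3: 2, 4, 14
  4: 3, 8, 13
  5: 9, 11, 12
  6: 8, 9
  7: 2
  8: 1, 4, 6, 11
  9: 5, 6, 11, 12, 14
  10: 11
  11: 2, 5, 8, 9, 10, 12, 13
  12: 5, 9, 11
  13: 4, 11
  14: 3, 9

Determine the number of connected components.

1

Starting from 1 we can reach 1, 2, 3, 4, 5, 6, 7, 8, 9, 10, 11, 12, 13, 14. That is one component of size 14.
Total: 1 component.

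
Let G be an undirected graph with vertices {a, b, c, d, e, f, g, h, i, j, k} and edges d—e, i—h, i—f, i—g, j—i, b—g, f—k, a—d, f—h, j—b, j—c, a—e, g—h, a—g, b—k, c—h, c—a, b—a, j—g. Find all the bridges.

none

The edges on the cycle a-d-e-a are not bridges since each lies on that cycle.
Every edge lies on some cycle, so there are no bridges.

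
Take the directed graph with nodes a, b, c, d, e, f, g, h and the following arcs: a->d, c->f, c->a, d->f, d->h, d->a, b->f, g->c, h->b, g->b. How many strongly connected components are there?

7

{a, d} are all mutually reachable — one SCC of size 2.
{c} is an SCC by itself.
{f} is an SCC by itself.
{g} is an SCC by itself.
{e} is an SCC by itself.
(and 2 more singleton SCCs)
That gives 7 strongly connected components.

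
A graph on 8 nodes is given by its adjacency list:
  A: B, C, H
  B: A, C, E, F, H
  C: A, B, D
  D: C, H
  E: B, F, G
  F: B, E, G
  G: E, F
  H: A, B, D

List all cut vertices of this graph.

B

Removing B increases the component count from 1 to 2, so B is a cut vertex.
By contrast removing H leaves 1 component; it is not a cut vertex. No other vertex is a cut vertex either.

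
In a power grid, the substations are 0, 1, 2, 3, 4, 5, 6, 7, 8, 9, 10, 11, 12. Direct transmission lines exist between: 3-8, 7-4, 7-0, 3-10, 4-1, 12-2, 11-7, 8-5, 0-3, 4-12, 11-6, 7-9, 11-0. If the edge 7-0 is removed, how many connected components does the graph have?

1

7 and 0 are still connected via 7-11-0, so the component count stays at 1.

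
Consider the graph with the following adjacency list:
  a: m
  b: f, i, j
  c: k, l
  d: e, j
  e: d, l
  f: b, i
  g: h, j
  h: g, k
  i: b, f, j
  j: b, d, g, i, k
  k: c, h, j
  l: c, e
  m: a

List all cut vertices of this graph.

j

Removing j increases the component count from 2 to 3, so j is a cut vertex.
By contrast removing g leaves 2 components; it is not a cut vertex. No other vertex is a cut vertex either.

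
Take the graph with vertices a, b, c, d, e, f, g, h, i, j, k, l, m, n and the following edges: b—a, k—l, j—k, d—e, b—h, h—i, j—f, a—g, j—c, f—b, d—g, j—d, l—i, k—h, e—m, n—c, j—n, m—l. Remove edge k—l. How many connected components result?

k and l are still connected via k-h-i-l, so the component count stays at 1.

1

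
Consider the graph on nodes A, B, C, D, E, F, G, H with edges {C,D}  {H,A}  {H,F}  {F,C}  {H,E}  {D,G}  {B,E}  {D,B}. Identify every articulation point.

Removing D increases the component count from 1 to 2, so D is a cut vertex.
Removing H increases the component count from 1 to 2, so H is a cut vertex.
By contrast removing E leaves 1 component; it is not a cut vertex. No other vertex is a cut vertex either.

D, H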